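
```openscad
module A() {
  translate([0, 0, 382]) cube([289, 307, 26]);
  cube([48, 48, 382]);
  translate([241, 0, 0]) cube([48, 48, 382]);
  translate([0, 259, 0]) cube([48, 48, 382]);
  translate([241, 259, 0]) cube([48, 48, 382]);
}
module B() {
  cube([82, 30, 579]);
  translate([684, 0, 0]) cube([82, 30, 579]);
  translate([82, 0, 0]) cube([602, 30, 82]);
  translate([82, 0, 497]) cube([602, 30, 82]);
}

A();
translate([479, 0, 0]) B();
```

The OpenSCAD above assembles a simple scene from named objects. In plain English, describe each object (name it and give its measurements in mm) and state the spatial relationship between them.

A is a four-legged stool. The seat is a 289×307×26 mm slab whose top surface is at z = 408 mm; four square legs, each 48×48 mm in cross-section, run from the floor (z = 0) to the underside of the seat, each flush with a corner of the seat.

B is a rectangular picture frame lying in the x–z plane (depth along y). The opening is 602 mm wide (x) by 415 mm tall (z), surrounded by a border 82 mm wide on all four sides. The frame is 30 mm deep and is made of two full-height vertical stiles with two horizontal rails fitted between them.

The picture frame is on the floor beside the stool on its +x side.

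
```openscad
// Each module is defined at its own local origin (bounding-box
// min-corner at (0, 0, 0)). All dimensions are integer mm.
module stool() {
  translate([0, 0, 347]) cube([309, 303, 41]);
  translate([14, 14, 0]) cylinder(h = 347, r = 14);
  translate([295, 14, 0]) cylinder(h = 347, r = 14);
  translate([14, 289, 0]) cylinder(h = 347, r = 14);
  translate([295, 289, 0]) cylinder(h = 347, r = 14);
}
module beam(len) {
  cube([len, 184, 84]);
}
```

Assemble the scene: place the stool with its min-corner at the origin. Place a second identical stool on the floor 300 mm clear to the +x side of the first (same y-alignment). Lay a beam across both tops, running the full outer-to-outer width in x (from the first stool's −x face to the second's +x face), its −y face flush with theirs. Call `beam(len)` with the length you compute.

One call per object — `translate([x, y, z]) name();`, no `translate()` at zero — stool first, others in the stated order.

stool();
translate([609, 0, 0]) stool();
translate([0, 0, 388]) beam(918);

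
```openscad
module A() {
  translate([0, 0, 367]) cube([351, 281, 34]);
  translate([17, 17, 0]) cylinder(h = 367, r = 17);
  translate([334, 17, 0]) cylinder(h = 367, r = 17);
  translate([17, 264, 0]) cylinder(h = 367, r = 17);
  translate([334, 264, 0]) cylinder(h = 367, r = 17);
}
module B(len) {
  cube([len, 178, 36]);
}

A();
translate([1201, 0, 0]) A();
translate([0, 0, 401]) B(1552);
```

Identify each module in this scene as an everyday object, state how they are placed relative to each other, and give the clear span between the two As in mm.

A is a stool. B is a beam. A beam spans the tops of two stools. The clear span between the two stools is 850 mm.

Second stool starts at x = 1201; first ends at x = 351; clear span = 1201 − 351 = 850 mm.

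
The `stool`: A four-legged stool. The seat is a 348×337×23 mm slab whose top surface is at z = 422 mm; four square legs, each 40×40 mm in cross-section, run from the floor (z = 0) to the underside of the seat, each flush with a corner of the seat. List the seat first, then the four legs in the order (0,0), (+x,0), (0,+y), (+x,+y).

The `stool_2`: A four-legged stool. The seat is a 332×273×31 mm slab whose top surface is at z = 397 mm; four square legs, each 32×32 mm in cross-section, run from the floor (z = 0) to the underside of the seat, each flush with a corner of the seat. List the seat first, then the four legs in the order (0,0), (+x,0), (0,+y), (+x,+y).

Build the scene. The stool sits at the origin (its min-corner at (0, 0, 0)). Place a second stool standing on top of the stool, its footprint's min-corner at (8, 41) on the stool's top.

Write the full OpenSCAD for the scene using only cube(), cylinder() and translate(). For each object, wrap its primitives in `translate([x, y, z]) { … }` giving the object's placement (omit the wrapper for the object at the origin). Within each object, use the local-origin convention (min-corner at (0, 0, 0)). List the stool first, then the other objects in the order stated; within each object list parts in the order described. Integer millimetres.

translate([0, 0, 399]) cube([348, 337, 23]);
cube([40, 40, 399]);
translate([308, 0, 0]) cube([40, 40, 399]);
translate([0, 297, 0]) cube([40, 40, 399]);
translate([308, 297, 0]) cube([40, 40, 399]);
translate([8, 41, 422]) {
  translate([0, 0, 366]) cube([332, 273, 31]);
  cube([32, 32, 366]);
  translate([300, 0, 0]) cube([32, 32, 366]);
  translate([0, 241, 0]) cube([32, 32, 366]);
  translate([300, 241, 0]) cube([32, 32, 366]);
}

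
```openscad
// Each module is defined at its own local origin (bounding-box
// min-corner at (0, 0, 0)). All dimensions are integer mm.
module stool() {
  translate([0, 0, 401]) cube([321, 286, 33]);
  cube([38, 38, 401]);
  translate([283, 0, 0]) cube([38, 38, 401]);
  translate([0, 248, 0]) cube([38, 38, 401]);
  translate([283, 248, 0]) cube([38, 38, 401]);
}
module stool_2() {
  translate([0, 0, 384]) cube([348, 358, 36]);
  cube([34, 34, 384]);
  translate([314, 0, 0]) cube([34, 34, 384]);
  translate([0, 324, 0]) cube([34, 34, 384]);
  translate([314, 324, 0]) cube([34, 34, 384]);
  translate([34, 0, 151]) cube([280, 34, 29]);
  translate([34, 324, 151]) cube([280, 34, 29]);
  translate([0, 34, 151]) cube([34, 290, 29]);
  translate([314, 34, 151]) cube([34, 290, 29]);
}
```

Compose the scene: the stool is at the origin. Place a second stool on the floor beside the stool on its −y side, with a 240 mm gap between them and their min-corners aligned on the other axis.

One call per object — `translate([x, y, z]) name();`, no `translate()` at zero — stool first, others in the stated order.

stool();
translate([0, -598, 0]) stool_2();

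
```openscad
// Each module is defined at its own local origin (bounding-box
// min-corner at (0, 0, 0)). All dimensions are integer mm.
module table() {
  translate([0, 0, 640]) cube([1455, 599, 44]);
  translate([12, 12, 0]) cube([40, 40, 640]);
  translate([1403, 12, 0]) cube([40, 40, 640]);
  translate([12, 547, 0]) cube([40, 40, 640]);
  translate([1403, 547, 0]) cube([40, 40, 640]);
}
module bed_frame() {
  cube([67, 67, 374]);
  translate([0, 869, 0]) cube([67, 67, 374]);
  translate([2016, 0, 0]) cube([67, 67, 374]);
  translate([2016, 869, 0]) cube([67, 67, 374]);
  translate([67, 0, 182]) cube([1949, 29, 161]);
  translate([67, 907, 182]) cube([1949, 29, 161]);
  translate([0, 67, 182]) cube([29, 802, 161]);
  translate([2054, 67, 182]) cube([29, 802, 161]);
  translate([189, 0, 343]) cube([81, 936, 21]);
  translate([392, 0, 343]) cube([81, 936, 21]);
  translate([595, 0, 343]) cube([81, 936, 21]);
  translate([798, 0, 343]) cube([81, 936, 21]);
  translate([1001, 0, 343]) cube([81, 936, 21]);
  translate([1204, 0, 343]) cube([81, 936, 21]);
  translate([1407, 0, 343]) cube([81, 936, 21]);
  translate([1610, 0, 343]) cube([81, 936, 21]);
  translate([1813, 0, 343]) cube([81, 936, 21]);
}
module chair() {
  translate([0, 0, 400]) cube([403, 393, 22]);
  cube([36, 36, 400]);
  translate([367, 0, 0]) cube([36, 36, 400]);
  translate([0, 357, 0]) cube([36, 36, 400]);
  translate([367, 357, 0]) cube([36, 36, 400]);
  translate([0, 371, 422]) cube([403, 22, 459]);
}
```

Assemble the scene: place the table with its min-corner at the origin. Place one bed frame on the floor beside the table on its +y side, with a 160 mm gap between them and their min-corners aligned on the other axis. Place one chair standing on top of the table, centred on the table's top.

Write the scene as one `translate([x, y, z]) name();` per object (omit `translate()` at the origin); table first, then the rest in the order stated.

table();
translate([0, 759, 0]) bed_frame();
translate([526, 103, 684]) chair();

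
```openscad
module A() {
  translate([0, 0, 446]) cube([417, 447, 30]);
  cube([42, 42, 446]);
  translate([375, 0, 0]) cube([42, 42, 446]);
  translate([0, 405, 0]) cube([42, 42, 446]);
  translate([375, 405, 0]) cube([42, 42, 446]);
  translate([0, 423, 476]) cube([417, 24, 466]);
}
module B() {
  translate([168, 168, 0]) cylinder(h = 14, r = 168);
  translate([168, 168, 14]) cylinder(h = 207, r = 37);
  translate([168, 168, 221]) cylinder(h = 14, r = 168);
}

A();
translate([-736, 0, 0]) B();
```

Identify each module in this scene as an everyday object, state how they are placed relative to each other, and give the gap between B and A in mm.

A is a chair. B is a spool. The spool is on the floor beside the chair on its −x side. The gap between the spool and the chair is 400 mm.

The spool's nearest face is 400 mm from the chair's −x face.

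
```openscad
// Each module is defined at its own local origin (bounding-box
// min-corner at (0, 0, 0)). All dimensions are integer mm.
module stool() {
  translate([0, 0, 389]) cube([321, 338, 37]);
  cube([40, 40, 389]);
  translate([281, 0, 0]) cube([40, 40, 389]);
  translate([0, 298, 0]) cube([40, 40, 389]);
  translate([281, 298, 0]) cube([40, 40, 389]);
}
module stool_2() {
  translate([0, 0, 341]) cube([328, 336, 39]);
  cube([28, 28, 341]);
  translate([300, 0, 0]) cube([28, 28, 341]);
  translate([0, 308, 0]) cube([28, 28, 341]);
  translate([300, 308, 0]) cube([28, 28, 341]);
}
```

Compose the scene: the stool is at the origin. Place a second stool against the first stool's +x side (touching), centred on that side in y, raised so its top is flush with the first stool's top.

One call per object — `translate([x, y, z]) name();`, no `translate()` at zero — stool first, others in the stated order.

stool();
translate([321, 1, 46]) stool_2();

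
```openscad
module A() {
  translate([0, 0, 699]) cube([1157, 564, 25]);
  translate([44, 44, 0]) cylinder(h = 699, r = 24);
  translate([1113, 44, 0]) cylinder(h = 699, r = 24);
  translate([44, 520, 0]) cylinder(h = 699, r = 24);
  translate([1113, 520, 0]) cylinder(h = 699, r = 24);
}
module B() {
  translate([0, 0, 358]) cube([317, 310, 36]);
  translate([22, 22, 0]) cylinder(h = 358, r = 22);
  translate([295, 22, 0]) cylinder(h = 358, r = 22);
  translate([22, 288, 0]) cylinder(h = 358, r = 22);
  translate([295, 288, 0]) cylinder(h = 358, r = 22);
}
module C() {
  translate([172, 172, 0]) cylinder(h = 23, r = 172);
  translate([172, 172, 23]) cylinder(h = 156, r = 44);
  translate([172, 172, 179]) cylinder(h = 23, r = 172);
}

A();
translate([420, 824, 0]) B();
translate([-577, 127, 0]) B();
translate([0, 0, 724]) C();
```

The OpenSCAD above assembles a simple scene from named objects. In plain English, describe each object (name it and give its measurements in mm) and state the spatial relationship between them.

A is a rectangular dining table. The top is 1157×564×25 mm with its upper surface at z = 724 mm. It stands on four round legs of 48 mm diameter, each leg's bounding box inset 20 mm from the nearest pair of top edges, running from the floor to the underside of the top.

B is a four-legged stool. The seat is a 317×310×36 mm slab whose top surface is at z = 394 mm; four round legs, each 44 mm in diameter, run from the floor (z = 0) to the underside of the seat, each leg's axis is inset half a diameter from the nearest pair of seat edges (so the leg's bounding box is flush with the corner).

C is a spool: two coaxial disc flanges of radius 172 mm and thickness 23 mm, joined by a core cylinder of radius 44 mm and height 156 mm. The lower flange rests on z = 0 and the three cylinders share a vertical axis.

Two stools sit around the table at the +y, −x sides. The spool is on top of the table.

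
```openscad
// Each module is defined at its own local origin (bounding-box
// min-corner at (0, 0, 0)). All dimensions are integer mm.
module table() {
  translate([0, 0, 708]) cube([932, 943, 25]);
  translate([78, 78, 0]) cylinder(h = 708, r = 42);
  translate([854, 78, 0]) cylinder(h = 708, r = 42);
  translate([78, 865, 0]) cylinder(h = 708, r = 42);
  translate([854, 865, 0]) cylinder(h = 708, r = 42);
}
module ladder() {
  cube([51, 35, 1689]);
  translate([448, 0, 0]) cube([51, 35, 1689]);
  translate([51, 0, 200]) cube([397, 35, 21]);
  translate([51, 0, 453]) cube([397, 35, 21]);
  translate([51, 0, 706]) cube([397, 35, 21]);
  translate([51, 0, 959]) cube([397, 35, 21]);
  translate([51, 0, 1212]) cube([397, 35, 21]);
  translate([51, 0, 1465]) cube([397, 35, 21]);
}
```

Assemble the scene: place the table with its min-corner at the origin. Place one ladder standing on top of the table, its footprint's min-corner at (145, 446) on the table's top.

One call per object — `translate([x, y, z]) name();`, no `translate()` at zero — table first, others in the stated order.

table();
translate([145, 446, 733]) ladder();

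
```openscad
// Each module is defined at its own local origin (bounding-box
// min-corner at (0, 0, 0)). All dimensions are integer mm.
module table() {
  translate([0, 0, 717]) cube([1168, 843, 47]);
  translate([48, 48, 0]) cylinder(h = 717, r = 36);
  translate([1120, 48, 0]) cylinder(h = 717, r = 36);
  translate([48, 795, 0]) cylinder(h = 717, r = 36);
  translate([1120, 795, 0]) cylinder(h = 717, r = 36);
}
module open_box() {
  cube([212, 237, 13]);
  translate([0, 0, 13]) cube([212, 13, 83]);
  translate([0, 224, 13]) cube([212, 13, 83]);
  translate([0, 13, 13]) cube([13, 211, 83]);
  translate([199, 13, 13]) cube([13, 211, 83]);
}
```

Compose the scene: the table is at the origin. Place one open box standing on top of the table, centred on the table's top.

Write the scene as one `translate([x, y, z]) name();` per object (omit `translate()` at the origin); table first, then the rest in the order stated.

table();
translate([478, 303, 764]) open_box();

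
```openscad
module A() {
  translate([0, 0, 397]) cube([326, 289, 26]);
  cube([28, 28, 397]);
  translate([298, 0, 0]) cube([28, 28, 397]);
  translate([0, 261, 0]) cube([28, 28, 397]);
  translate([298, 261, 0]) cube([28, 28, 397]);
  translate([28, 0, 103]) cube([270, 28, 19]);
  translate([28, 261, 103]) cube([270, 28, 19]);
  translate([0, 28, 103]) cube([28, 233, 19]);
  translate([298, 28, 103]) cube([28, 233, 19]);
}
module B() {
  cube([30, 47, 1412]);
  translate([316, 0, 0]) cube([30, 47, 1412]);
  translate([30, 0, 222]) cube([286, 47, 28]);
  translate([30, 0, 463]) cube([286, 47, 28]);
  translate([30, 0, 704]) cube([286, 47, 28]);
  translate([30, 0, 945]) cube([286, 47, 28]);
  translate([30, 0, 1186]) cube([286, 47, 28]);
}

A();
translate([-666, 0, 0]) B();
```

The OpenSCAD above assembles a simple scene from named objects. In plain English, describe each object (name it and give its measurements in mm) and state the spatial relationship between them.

A is a four-legged stool. The seat is a 326×289×26 mm slab whose top surface is at z = 423 mm; four square legs, each 28×28 mm in cross-section, run from the floor (z = 0) to the underside of the seat, each flush with a corner of the seat. Four stretchers, 28 mm wide and 19 mm tall, connect adjacent legs with their undersides at z = 103 mm, each running between the inner faces of the legs it joins and aligned with the legs' outer faces on the other axis.

B is a wooden ladder with two side rails of 30×47 mm section and 1412 mm height, set 346 mm apart overall. Between them run 5 rectangular rungs (47 mm deep, 28 mm thick), front faces flush with the rails' −y face. The bottom of the first rung is 222 mm above the floor and each subsequent rung is 241 mm higher than the one below.

The ladder is on the floor beside the stool on its −x side.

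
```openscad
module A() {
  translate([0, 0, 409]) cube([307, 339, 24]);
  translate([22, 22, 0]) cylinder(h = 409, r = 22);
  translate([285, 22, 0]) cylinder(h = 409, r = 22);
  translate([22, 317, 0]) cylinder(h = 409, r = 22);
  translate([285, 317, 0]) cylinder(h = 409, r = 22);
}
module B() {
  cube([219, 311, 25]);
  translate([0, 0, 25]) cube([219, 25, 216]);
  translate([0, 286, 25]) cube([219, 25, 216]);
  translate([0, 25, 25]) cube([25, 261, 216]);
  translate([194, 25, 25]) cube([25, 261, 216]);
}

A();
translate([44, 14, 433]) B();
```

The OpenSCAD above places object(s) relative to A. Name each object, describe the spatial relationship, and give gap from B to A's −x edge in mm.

The open box's min-x is at 44; the stool's min-x is 0; gap = 44 mm.

A is a stool. B is an open box. The open box is on top of the stool, centred. The gap from the open box to the stool's −x edge is 44 mm.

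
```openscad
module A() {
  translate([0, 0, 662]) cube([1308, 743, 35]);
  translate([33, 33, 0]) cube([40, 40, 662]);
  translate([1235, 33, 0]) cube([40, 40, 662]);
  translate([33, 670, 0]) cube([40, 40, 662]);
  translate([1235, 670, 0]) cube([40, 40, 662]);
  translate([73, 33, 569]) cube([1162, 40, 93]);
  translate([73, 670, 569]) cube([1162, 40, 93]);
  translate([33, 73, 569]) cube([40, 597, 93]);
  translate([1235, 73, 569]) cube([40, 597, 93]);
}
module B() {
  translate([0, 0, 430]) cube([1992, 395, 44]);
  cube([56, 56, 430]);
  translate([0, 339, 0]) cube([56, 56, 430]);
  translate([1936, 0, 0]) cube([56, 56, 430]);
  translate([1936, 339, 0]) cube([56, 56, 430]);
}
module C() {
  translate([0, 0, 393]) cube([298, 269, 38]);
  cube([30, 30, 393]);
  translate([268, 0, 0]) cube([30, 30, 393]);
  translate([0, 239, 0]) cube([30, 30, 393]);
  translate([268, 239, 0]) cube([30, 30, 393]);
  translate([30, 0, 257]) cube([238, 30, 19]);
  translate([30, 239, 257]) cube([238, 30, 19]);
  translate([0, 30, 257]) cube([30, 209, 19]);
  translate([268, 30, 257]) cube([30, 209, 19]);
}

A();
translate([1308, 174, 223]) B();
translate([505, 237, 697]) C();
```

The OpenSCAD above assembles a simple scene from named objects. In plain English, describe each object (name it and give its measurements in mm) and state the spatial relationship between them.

A is a table with a 1308×743 mm rectangular top, 35 mm thick, top surface at z = 697 mm, supported by four 40×40 mm square legs, each inset 33 mm from the nearest pair of top edges, running from the floor. Four apron rails, 40 mm thick and 93 mm tall, run between adjacent legs with their top edges flush with the underside of the top and their outer faces flush with the legs' outer faces.

B is a bench: a 1992×395 mm seat slab, 44 mm thick, top at z = 474 mm, on four 56×56 mm square legs flush with the seat corners and standing on z = 0.

C is a four-legged stool. The seat is 298×269 mm, 38 mm thick, top at z = 431 mm. It stands on four square legs, each 30×30 mm in cross-section, from z = 0 to the seat underside, each flush with a corner of the seat. Four stretchers, 30 mm wide and 19 mm tall, connect adjacent legs with their undersides at z = 257 mm, each running between the inner faces of the legs it joins and aligned with the legs' outer faces on the other axis.

The bench is beside the table with their tops flush at z = 697. The stool is on top of the table, centred.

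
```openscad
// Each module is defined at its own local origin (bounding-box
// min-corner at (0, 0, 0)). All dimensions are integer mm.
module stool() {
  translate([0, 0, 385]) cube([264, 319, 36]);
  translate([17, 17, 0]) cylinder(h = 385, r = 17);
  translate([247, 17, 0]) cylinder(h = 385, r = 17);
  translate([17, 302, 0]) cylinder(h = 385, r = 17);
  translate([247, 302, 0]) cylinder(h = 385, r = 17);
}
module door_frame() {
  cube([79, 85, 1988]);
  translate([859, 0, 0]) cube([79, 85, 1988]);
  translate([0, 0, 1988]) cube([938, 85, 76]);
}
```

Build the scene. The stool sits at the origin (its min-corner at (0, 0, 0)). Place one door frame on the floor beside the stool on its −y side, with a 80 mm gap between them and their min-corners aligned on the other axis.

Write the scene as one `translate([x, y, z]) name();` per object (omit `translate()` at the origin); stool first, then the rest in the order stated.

stool();
translate([0, -165, 0]) door_frame();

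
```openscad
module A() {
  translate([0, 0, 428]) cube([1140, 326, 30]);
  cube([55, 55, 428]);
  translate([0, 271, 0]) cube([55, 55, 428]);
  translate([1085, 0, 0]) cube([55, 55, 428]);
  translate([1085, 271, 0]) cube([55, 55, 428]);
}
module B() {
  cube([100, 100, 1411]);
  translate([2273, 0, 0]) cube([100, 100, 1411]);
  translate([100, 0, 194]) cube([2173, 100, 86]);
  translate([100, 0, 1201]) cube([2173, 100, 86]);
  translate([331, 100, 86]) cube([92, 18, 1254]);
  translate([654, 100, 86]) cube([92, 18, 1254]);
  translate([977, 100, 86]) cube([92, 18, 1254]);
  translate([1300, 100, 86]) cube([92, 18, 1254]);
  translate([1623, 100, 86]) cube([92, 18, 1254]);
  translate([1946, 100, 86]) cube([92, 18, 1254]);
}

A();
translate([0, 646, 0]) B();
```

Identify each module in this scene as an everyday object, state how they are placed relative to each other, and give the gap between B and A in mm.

A is a bench. B is a fence section. The fence section is on the floor beside the bench on its +y side. The gap between the fence section and the bench is 320 mm.

The fence section's nearest face is 320 mm from the bench's +y face.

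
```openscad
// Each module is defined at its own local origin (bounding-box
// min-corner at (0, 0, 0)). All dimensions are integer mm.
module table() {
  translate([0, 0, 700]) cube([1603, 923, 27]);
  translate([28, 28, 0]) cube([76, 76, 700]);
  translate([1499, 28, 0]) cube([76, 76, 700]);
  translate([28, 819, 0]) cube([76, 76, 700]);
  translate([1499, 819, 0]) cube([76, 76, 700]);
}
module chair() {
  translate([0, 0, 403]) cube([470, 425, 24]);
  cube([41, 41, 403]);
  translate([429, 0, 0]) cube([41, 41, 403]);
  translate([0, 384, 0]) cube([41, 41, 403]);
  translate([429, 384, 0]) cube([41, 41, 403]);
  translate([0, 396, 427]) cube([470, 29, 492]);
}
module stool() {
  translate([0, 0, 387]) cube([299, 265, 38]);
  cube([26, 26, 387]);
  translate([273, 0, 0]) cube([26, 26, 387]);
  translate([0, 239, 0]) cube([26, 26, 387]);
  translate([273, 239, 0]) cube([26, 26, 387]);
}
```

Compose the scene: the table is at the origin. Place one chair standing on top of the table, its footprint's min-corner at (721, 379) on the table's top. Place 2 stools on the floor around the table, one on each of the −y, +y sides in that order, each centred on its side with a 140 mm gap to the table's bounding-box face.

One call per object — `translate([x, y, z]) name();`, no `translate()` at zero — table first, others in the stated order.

table();
translate([721, 379, 727]) chair();
translate([652, -405, 0]) stool();
translate([652, 1063, 0]) stool();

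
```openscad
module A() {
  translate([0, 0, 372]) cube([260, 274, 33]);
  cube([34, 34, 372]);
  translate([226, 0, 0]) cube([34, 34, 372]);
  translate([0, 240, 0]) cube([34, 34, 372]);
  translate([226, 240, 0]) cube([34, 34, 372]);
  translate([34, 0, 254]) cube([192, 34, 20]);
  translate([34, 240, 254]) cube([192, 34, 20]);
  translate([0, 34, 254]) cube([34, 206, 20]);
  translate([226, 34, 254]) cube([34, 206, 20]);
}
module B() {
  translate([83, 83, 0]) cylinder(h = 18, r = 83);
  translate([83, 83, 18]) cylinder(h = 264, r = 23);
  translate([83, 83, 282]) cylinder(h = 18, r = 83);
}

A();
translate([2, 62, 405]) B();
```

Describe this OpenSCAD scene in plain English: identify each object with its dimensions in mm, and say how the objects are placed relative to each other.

A is a four-legged stool. The seat is a 260×274×33 mm slab whose top surface is at z = 405 mm; four square legs, each 34×34 mm in cross-section, run from the floor (z = 0) to the underside of the seat, each flush with a corner of the seat. Four stretchers, 34 mm wide and 20 mm tall, connect adjacent legs with their undersides at z = 254 mm, each running between the inner faces of the legs it joins and aligned with the legs' outer faces on the other axis.

B is a spool: two coaxial disc flanges of radius 83 mm and thickness 18 mm, joined by a core cylinder of radius 23 mm and height 264 mm. The lower flange rests on z = 0 and the three cylinders share a vertical axis.

The spool is on top of the stool.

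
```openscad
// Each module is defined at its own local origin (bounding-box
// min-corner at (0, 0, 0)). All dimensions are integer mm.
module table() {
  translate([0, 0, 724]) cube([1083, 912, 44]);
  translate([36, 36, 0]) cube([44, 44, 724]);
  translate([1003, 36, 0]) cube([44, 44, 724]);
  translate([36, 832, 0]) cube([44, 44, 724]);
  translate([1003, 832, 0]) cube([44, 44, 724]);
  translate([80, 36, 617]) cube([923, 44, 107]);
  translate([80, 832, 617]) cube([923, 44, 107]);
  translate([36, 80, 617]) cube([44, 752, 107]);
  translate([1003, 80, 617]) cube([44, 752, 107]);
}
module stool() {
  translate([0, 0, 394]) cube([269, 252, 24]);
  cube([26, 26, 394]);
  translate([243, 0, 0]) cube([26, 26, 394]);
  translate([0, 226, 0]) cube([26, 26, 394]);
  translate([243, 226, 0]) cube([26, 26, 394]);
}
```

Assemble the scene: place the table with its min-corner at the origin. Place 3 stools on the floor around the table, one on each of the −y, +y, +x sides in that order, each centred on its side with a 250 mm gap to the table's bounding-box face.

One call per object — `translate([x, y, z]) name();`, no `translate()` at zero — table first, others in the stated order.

table();
translate([407, -502, 0]) stool();
translate([407, 1162, 0]) stool();
translate([1333, 330, 0]) stool();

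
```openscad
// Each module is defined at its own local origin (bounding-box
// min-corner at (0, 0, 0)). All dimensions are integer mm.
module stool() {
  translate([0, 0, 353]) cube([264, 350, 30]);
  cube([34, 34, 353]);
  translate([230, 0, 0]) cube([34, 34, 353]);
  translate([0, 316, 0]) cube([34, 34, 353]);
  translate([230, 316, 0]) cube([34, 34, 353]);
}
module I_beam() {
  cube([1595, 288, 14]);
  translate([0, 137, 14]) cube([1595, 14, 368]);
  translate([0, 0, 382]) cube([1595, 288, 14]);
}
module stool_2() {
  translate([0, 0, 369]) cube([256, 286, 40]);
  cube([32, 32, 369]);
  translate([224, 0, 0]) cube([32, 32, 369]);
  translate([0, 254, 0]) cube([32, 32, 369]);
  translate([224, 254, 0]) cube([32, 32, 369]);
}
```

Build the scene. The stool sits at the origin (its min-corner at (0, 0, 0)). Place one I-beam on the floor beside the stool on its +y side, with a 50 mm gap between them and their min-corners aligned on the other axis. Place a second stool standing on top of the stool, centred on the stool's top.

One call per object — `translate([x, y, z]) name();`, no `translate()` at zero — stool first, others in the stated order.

stool();
translate([0, 400, 0]) I_beam();
translate([4, 32, 383]) stool_2();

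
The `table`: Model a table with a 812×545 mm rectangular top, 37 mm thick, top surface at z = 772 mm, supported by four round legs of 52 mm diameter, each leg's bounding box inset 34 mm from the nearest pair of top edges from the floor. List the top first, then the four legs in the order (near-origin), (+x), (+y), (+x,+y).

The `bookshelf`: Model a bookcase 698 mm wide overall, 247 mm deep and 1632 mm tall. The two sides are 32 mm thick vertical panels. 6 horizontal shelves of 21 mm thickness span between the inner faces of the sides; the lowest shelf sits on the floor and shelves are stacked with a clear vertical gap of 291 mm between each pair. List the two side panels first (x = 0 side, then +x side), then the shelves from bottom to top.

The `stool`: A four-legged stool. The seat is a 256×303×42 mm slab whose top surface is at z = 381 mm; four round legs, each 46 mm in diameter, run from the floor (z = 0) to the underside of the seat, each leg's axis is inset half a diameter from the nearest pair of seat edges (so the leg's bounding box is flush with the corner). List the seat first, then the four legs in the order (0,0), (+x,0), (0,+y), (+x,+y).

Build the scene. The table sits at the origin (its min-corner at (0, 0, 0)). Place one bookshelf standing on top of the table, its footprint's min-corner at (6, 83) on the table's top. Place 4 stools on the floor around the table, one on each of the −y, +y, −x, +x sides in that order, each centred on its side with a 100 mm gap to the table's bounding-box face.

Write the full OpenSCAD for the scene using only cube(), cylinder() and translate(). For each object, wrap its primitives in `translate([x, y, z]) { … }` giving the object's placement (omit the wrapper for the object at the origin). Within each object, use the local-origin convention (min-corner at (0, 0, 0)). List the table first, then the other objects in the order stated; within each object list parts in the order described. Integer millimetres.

translate([0, 0, 735]) cube([812, 545, 37]);
translate([60, 60, 0]) cylinder(h = 735, r = 26);
translate([752, 60, 0]) cylinder(h = 735, r = 26);
translate([60, 485, 0]) cylinder(h = 735, r = 26);
translate([752, 485, 0]) cylinder(h = 735, r = 26);
translate([6, 83, 772]) {
  cube([32, 247, 1632]);
  translate([666, 0, 0]) cube([32, 247, 1632]);
  translate([32, 0, 0]) cube([634, 247, 21]);
  translate([32, 0, 312]) cube([634, 247, 21]);
  translate([32, 0, 624]) cube([634, 247, 21]);
  translate([32, 0, 936]) cube([634, 247, 21]);
  translate([32, 0, 1248]) cube([634, 247, 21]);
  translate([32, 0, 1560]) cube([634, 247, 21]);
}
translate([278, -403, 0]) {
  translate([0, 0, 339]) cube([256, 303, 42]);
  translate([23, 23, 0]) cylinder(h = 339, r = 23);
  translate([233, 23, 0]) cylinder(h = 339, r = 23);
  translate([23, 280, 0]) cylinder(h = 339, r = 23);
  translate([233, 280, 0]) cylinder(h = 339, r = 23);
}
translate([278, 645, 0]) {
  translate([0, 0, 339]) cube([256, 303, 42]);
  translate([23, 23, 0]) cylinder(h = 339, r = 23);
  translate([233, 23, 0]) cylinder(h = 339, r = 23);
  translate([23, 280, 0]) cylinder(h = 339, r = 23);
  translate([233, 280, 0]) cylinder(h = 339, r = 23);
}
translate([-356, 121, 0]) {
  translate([0, 0, 339]) cube([256, 303, 42]);
  translate([23, 23, 0]) cylinder(h = 339, r = 23);
  translate([233, 23, 0]) cylinder(h = 339, r = 23);
  translate([23, 280, 0]) cylinder(h = 339, r = 23);
  translate([233, 280, 0]) cylinder(h = 339, r = 23);
}
translate([912, 121, 0]) {
  translate([0, 0, 339]) cube([256, 303, 42]);
  translate([23, 23, 0]) cylinder(h = 339, r = 23);
  translate([233, 23, 0]) cylinder(h = 339, r = 23);
  translate([23, 280, 0]) cylinder(h = 339, r = 23);
  translate([233, 280, 0]) cylinder(h = 339, r = 23);
}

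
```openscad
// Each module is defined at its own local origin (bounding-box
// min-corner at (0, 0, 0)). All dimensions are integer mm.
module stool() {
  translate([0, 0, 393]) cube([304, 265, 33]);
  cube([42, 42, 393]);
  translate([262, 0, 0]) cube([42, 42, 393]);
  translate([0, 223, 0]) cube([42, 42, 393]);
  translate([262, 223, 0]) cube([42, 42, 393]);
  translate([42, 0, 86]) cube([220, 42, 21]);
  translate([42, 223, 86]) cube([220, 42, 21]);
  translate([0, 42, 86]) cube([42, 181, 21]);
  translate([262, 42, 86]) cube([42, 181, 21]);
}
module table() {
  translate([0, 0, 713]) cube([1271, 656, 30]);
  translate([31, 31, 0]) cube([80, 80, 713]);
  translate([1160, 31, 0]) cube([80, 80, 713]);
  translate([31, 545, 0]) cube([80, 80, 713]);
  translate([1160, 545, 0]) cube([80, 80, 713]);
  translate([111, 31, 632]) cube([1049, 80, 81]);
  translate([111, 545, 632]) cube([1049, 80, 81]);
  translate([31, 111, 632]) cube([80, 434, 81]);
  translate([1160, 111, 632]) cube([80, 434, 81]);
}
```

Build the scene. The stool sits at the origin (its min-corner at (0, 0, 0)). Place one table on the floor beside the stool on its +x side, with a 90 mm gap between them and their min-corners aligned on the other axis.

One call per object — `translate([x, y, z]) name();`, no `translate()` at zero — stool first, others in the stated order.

stool();
translate([394, 0, 0]) table();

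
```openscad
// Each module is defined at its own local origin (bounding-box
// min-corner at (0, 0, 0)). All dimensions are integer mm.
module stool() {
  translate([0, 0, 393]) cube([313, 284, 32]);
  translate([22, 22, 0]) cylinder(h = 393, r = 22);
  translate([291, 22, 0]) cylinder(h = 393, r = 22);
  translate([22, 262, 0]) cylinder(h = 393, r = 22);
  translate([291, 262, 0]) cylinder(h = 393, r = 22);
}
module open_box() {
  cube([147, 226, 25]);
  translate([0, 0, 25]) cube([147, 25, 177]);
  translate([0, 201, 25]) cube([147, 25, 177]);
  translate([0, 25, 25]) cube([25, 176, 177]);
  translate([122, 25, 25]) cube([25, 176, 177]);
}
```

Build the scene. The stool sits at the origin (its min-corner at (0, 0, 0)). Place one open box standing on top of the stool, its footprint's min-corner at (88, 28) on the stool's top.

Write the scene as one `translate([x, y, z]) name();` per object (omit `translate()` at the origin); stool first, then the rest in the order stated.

stool();
translate([88, 28, 425]) open_box();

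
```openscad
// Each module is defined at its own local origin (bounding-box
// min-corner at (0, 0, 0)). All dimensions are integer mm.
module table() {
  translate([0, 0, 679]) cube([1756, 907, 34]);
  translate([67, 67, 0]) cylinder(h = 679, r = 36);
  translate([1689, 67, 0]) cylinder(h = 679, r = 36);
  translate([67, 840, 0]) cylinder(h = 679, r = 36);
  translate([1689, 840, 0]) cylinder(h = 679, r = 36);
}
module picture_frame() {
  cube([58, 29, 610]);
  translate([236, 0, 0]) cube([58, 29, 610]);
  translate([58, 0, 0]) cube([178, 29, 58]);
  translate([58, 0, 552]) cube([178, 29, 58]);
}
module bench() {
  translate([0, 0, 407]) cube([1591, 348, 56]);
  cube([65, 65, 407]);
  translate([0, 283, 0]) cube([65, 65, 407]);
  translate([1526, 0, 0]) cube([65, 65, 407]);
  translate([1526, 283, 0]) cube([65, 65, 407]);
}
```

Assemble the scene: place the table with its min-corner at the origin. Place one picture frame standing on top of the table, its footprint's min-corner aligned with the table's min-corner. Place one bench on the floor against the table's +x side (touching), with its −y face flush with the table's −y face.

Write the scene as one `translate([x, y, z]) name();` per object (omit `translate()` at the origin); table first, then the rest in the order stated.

table();
translate([0, 0, 713]) picture_frame();
translate([1756, 0, 0]) bench();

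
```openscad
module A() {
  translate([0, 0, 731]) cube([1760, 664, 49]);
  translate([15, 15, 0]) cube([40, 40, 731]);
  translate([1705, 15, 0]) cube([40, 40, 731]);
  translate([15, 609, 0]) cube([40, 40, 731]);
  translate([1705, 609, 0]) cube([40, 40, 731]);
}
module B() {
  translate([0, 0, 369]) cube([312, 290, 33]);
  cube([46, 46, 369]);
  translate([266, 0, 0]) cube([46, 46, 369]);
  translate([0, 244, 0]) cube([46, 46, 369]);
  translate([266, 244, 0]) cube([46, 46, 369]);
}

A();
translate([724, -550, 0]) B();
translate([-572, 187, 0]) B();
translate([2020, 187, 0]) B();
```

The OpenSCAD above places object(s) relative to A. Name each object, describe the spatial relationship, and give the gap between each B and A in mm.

A is a table. B is a stool. Three stools sit around the table at the −y, −x, +x sides. The gap between each stool and the table is 260 mm.

Each stool's nearest face is 260 mm from the table's bounding box.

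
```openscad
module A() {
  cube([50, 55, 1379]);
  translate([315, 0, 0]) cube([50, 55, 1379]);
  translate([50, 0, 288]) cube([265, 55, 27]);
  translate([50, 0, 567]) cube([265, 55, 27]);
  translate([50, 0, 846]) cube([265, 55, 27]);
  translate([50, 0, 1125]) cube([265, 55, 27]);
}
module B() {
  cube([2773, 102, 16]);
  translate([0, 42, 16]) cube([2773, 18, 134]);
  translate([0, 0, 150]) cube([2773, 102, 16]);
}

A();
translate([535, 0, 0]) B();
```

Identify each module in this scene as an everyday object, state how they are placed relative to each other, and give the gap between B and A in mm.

The I-beam's nearest face is 170 mm from the ladder's +x face.

A is a ladder. B is an I-beam. The I-beam is on the floor beside the ladder on its +x side. The gap between the I-beam and the ladder is 170 mm.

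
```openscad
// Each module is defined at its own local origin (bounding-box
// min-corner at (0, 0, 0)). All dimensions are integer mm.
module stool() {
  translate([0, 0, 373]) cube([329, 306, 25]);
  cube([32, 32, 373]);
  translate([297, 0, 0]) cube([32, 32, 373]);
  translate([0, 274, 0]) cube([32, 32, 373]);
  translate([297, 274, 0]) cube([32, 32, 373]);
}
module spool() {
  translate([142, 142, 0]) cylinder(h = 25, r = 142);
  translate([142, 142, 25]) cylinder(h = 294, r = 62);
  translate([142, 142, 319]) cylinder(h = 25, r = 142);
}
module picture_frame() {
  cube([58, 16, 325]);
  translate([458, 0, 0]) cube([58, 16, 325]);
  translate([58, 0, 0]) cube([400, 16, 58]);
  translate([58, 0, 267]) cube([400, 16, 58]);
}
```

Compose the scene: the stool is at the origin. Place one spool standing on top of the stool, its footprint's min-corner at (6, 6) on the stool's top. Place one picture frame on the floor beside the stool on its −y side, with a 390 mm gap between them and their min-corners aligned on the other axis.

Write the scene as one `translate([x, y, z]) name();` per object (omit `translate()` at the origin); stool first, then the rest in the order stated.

stool();
translate([6, 6, 398]) spool();
translate([0, -406, 0]) picture_frame();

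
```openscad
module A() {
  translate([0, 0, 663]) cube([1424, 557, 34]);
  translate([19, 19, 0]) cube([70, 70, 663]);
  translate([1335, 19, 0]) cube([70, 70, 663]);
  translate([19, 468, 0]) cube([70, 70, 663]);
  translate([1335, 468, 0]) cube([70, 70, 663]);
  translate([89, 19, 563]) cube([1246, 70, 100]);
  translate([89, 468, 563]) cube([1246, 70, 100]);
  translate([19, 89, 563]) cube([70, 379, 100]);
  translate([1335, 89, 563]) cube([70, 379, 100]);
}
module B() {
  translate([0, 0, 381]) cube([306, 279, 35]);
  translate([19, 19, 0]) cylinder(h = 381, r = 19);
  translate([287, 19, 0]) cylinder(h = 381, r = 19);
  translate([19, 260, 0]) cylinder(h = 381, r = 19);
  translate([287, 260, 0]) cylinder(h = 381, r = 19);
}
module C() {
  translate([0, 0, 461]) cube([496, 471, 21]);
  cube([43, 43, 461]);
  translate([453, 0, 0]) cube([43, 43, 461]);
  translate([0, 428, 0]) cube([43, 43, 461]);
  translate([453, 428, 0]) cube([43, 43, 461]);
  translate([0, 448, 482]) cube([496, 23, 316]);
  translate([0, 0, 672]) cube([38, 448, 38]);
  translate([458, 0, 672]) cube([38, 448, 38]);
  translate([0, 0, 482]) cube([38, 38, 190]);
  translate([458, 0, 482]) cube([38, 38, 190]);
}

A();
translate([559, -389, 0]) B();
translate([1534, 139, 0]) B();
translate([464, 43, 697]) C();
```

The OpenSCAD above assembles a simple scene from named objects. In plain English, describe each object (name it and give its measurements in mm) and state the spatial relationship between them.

A is a rectangular dining table. The top is 1424×557×34 mm with its upper surface at z = 697 mm. It stands on four 70×70 mm square legs, each inset 19 mm from the nearest pair of top edges, running from the floor to the underside of the top. Four apron rails, 70 mm thick and 100 mm tall, run between adjacent legs with their top edges flush with the underside of the top and their outer faces flush with the legs' outer faces.

B is a simple wooden stool: a rectangular seat 306 mm (x) by 279 mm (y), 35 mm thick, top face at z = 416 mm, on four round legs, each 38 mm in diameter. The legs rest on z = 0, each leg's axis is inset half a diameter from the nearest pair of seat edges (so the leg's bounding box is flush with the corner).

C is a chair. The seat is a 496×471×21 mm slab with its top at z = 482 mm, on four 43×43 mm corner legs (flush with the seat edges, standing on z = 0). A flat backrest 23 mm thick, 316 mm tall, spans the full seat width and rises from the seat top along its +y edge, rear face flush with the rear of the seat. Two armrests of 38×38 mm section run along each side from the seat's front edge to the front of the backrest, top faces 228 mm above the seat top and outer faces flush with the seat's x-edges; a 38×38 mm post under the front of each armrest stands on the seat at the front corner.

Two stools sit around the table at the −y, +x sides. The chair is on top of the table, centred.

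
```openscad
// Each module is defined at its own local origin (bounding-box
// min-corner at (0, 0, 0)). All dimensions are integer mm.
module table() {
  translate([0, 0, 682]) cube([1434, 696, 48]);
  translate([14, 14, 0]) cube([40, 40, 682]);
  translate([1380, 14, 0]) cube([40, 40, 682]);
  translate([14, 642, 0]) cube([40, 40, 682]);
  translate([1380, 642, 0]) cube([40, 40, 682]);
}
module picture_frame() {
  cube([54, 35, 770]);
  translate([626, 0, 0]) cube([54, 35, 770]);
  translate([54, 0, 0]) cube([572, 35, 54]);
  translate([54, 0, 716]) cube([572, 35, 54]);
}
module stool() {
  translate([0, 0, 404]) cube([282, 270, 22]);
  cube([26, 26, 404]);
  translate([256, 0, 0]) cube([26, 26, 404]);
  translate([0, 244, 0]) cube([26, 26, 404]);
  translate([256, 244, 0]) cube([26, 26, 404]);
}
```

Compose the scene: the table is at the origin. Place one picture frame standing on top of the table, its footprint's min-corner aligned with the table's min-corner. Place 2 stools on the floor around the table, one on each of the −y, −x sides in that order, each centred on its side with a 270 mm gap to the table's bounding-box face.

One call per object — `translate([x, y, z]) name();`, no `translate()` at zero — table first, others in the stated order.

table();
translate([0, 0, 730]) picture_frame();
translate([576, -540, 0]) stool();
translate([-552, 213, 0]) stool();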